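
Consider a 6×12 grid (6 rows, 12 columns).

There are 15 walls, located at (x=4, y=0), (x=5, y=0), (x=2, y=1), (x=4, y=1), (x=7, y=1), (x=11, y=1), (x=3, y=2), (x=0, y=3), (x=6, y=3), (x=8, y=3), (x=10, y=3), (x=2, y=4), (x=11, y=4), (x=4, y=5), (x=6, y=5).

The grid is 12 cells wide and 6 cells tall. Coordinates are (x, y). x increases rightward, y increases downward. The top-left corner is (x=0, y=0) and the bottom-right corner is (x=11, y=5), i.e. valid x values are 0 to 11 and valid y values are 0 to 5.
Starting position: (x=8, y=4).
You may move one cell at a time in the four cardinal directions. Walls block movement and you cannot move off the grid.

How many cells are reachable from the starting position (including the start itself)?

Answer: Reachable cells: 57

Derivation:
BFS flood-fill from (x=8, y=4):
  Distance 0: (x=8, y=4)
  Distance 1: (x=7, y=4), (x=9, y=4), (x=8, y=5)
  Distance 2: (x=7, y=3), (x=9, y=3), (x=6, y=4), (x=10, y=4), (x=7, y=5), (x=9, y=5)
  Distance 3: (x=7, y=2), (x=9, y=2), (x=5, y=4), (x=10, y=5)
  Distance 4: (x=9, y=1), (x=6, y=2), (x=8, y=2), (x=10, y=2), (x=5, y=3), (x=4, y=4), (x=5, y=5), (x=11, y=5)
  Distance 5: (x=9, y=0), (x=6, y=1), (x=8, y=1), (x=10, y=1), (x=5, y=2), (x=11, y=2), (x=4, y=3), (x=3, y=4)
  Distance 6: (x=6, y=0), (x=8, y=0), (x=10, y=0), (x=5, y=1), (x=4, y=2), (x=3, y=3), (x=11, y=3), (x=3, y=5)
  Distance 7: (x=7, y=0), (x=11, y=0), (x=2, y=3), (x=2, y=5)
  Distance 8: (x=2, y=2), (x=1, y=3), (x=1, y=5)
  Distance 9: (x=1, y=2), (x=1, y=4), (x=0, y=5)
  Distance 10: (x=1, y=1), (x=0, y=2), (x=0, y=4)
  Distance 11: (x=1, y=0), (x=0, y=1)
  Distance 12: (x=0, y=0), (x=2, y=0)
  Distance 13: (x=3, y=0)
  Distance 14: (x=3, y=1)
Total reachable: 57 (grid has 57 open cells total)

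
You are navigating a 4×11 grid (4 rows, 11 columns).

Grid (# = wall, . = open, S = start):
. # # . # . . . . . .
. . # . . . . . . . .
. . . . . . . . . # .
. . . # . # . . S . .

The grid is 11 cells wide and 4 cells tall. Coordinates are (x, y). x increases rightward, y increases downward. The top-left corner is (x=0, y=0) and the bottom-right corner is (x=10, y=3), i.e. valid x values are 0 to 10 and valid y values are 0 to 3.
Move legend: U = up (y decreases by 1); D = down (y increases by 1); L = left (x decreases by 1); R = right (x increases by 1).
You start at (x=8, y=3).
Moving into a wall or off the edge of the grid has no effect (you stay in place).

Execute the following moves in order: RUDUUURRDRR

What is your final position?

Start: (x=8, y=3)
  R (right): (x=8, y=3) -> (x=9, y=3)
  U (up): blocked, stay at (x=9, y=3)
  D (down): blocked, stay at (x=9, y=3)
  [×3]U (up): blocked, stay at (x=9, y=3)
  R (right): (x=9, y=3) -> (x=10, y=3)
  R (right): blocked, stay at (x=10, y=3)
  D (down): blocked, stay at (x=10, y=3)
  R (right): blocked, stay at (x=10, y=3)
  R (right): blocked, stay at (x=10, y=3)
Final: (x=10, y=3)

Answer: Final position: (x=10, y=3)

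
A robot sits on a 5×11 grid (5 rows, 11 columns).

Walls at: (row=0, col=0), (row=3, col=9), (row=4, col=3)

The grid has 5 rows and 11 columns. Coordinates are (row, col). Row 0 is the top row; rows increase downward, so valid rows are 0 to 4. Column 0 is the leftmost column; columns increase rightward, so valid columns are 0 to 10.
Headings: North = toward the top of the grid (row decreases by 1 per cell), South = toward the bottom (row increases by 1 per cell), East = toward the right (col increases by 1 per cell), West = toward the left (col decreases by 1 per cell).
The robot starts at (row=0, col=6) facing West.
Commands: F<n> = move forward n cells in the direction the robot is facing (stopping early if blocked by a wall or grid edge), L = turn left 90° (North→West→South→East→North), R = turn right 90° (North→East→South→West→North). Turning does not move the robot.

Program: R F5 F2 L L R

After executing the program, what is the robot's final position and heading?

Start: (row=0, col=6), facing West
  R: turn right, now facing North
  F5: move forward 0/5 (blocked), now at (row=0, col=6)
  F2: move forward 0/2 (blocked), now at (row=0, col=6)
  L: turn left, now facing West
  L: turn left, now facing South
  R: turn right, now facing West
Final: (row=0, col=6), facing West

Answer: Final position: (row=0, col=6), facing West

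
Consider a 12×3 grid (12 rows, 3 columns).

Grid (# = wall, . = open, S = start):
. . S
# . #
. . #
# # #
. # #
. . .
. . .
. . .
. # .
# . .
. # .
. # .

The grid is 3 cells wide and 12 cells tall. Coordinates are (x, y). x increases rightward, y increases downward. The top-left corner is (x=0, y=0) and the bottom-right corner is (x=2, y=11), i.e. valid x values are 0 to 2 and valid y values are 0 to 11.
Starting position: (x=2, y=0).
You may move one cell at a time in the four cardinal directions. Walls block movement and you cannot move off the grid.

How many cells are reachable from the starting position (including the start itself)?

BFS flood-fill from (x=2, y=0):
  Distance 0: (x=2, y=0)
  Distance 1: (x=1, y=0)
  Distance 2: (x=0, y=0), (x=1, y=1)
  Distance 3: (x=1, y=2)
  Distance 4: (x=0, y=2)
Total reachable: 6 (grid has 24 open cells total)

Answer: Reachable cells: 6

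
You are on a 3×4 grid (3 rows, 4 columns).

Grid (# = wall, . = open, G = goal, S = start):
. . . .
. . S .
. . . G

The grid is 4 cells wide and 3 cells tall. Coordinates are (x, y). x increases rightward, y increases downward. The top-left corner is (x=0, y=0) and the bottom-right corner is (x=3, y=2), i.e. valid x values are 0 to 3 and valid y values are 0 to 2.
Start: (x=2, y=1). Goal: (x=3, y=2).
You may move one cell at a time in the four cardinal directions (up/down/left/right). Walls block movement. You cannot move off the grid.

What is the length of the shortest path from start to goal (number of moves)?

Answer: Shortest path length: 2

Derivation:
BFS from (x=2, y=1) until reaching (x=3, y=2):
  Distance 0: (x=2, y=1)
  Distance 1: (x=2, y=0), (x=1, y=1), (x=3, y=1), (x=2, y=2)
  Distance 2: (x=1, y=0), (x=3, y=0), (x=0, y=1), (x=1, y=2), (x=3, y=2)  <- goal reached here
One shortest path (2 moves): (x=2, y=1) -> (x=3, y=1) -> (x=3, y=2)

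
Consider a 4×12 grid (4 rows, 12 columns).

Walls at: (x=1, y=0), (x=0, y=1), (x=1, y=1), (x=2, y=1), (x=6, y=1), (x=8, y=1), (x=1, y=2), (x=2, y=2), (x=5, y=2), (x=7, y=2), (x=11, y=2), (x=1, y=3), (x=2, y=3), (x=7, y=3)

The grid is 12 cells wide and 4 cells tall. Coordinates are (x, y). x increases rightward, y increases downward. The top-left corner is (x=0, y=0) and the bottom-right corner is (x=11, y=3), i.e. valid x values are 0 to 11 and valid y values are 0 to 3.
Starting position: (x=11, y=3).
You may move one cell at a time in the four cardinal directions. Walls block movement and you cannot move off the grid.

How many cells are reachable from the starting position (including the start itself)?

BFS flood-fill from (x=11, y=3):
  Distance 0: (x=11, y=3)
  Distance 1: (x=10, y=3)
  Distance 2: (x=10, y=2), (x=9, y=3)
  Distance 3: (x=10, y=1), (x=9, y=2), (x=8, y=3)
  Distance 4: (x=10, y=0), (x=9, y=1), (x=11, y=1), (x=8, y=2)
  Distance 5: (x=9, y=0), (x=11, y=0)
  Distance 6: (x=8, y=0)
  Distance 7: (x=7, y=0)
  Distance 8: (x=6, y=0), (x=7, y=1)
  Distance 9: (x=5, y=0)
  Distance 10: (x=4, y=0), (x=5, y=1)
  Distance 11: (x=3, y=0), (x=4, y=1)
  Distance 12: (x=2, y=0), (x=3, y=1), (x=4, y=2)
  Distance 13: (x=3, y=2), (x=4, y=3)
  Distance 14: (x=3, y=3), (x=5, y=3)
  Distance 15: (x=6, y=3)
  Distance 16: (x=6, y=2)
Total reachable: 31 (grid has 34 open cells total)

Answer: Reachable cells: 31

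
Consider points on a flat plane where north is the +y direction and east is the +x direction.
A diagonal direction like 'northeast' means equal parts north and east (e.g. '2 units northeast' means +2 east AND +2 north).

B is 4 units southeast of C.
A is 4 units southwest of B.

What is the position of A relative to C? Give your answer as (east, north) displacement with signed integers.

Place C at the origin (east=0, north=0).
  B is 4 units southeast of C: delta (east=+4, north=-4); B at (east=4, north=-4).
  A is 4 units southwest of B: delta (east=-4, north=-4); A at (east=0, north=-8).
Therefore A relative to C: (east=0, north=-8).

Answer: A is at (east=0, north=-8) relative to C.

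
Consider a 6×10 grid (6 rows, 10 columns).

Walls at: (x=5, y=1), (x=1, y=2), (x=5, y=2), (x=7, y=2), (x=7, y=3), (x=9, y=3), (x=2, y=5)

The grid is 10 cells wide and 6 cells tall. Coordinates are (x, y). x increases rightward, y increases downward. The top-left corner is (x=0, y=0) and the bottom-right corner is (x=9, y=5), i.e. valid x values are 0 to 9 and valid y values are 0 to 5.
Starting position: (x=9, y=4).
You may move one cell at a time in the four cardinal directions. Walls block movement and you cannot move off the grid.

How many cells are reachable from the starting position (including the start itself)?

BFS flood-fill from (x=9, y=4):
  Distance 0: (x=9, y=4)
  Distance 1: (x=8, y=4), (x=9, y=5)
  Distance 2: (x=8, y=3), (x=7, y=4), (x=8, y=5)
  Distance 3: (x=8, y=2), (x=6, y=4), (x=7, y=5)
  Distance 4: (x=8, y=1), (x=9, y=2), (x=6, y=3), (x=5, y=4), (x=6, y=5)
  Distance 5: (x=8, y=0), (x=7, y=1), (x=9, y=1), (x=6, y=2), (x=5, y=3), (x=4, y=4), (x=5, y=5)
  Distance 6: (x=7, y=0), (x=9, y=0), (x=6, y=1), (x=4, y=3), (x=3, y=4), (x=4, y=5)
  Distance 7: (x=6, y=0), (x=4, y=2), (x=3, y=3), (x=2, y=4), (x=3, y=5)
  Distance 8: (x=5, y=0), (x=4, y=1), (x=3, y=2), (x=2, y=3), (x=1, y=4)
  Distance 9: (x=4, y=0), (x=3, y=1), (x=2, y=2), (x=1, y=3), (x=0, y=4), (x=1, y=5)
  Distance 10: (x=3, y=0), (x=2, y=1), (x=0, y=3), (x=0, y=5)
  Distance 11: (x=2, y=0), (x=1, y=1), (x=0, y=2)
  Distance 12: (x=1, y=0), (x=0, y=1)
  Distance 13: (x=0, y=0)
Total reachable: 53 (grid has 53 open cells total)

Answer: Reachable cells: 53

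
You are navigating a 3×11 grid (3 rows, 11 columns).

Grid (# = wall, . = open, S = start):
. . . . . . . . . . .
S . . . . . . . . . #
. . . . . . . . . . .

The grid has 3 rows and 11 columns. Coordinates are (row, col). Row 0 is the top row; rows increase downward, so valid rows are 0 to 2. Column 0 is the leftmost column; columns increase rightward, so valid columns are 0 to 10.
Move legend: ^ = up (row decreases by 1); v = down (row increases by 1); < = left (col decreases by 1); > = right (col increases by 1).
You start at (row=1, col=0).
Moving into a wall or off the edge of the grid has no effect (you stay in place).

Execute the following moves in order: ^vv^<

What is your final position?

Start: (row=1, col=0)
  ^ (up): (row=1, col=0) -> (row=0, col=0)
  v (down): (row=0, col=0) -> (row=1, col=0)
  v (down): (row=1, col=0) -> (row=2, col=0)
  ^ (up): (row=2, col=0) -> (row=1, col=0)
  < (left): blocked, stay at (row=1, col=0)
Final: (row=1, col=0)

Answer: Final position: (row=1, col=0)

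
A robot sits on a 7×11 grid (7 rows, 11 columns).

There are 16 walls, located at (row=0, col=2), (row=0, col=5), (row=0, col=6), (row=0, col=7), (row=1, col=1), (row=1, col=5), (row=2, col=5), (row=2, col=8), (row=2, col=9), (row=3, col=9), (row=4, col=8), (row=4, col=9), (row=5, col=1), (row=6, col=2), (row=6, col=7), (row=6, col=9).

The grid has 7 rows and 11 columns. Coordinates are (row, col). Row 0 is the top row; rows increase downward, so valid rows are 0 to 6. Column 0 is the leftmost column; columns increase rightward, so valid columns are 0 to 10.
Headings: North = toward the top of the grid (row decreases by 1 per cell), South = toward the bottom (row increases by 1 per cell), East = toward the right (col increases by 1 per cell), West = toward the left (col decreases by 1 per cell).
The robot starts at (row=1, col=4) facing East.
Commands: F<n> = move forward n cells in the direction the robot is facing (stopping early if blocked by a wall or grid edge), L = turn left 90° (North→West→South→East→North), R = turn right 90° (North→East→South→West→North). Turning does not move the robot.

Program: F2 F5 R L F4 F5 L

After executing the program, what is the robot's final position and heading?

Answer: Final position: (row=1, col=4), facing North

Derivation:
Start: (row=1, col=4), facing East
  F2: move forward 0/2 (blocked), now at (row=1, col=4)
  F5: move forward 0/5 (blocked), now at (row=1, col=4)
  R: turn right, now facing South
  L: turn left, now facing East
  F4: move forward 0/4 (blocked), now at (row=1, col=4)
  F5: move forward 0/5 (blocked), now at (row=1, col=4)
  L: turn left, now facing North
Final: (row=1, col=4), facing North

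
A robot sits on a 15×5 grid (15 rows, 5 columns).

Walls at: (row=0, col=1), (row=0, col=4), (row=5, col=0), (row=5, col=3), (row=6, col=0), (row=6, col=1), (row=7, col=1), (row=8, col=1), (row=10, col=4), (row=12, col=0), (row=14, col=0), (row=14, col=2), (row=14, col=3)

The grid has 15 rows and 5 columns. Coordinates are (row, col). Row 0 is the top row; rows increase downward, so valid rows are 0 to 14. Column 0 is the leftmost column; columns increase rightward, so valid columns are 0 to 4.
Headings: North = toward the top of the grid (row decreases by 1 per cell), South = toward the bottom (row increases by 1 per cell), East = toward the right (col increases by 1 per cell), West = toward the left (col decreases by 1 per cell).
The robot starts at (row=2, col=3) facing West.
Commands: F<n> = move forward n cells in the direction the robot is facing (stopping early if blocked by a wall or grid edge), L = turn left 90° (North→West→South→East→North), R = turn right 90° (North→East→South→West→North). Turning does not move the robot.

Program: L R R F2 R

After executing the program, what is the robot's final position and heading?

Answer: Final position: (row=0, col=3), facing East

Derivation:
Start: (row=2, col=3), facing West
  L: turn left, now facing South
  R: turn right, now facing West
  R: turn right, now facing North
  F2: move forward 2, now at (row=0, col=3)
  R: turn right, now facing East
Final: (row=0, col=3), facing East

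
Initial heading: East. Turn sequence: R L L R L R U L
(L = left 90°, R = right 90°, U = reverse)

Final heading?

Answer: Final heading: South

Derivation:
Start: East
  R (right (90° clockwise)) -> South
  L (left (90° counter-clockwise)) -> East
  L (left (90° counter-clockwise)) -> North
  R (right (90° clockwise)) -> East
  L (left (90° counter-clockwise)) -> North
  R (right (90° clockwise)) -> East
  U (U-turn (180°)) -> West
  L (left (90° counter-clockwise)) -> South
Final: South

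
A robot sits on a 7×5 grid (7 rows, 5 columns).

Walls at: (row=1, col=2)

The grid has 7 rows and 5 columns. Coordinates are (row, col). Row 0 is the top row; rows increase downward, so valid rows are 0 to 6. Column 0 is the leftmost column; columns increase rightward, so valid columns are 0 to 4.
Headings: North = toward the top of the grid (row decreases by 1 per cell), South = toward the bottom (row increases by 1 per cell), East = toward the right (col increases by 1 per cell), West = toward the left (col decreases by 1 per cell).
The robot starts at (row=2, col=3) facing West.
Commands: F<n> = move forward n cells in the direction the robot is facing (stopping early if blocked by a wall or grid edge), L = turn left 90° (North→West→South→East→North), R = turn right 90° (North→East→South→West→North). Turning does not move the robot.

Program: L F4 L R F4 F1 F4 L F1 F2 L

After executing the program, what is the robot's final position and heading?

Start: (row=2, col=3), facing West
  L: turn left, now facing South
  F4: move forward 4, now at (row=6, col=3)
  L: turn left, now facing East
  R: turn right, now facing South
  F4: move forward 0/4 (blocked), now at (row=6, col=3)
  F1: move forward 0/1 (blocked), now at (row=6, col=3)
  F4: move forward 0/4 (blocked), now at (row=6, col=3)
  L: turn left, now facing East
  F1: move forward 1, now at (row=6, col=4)
  F2: move forward 0/2 (blocked), now at (row=6, col=4)
  L: turn left, now facing North
Final: (row=6, col=4), facing North

Answer: Final position: (row=6, col=4), facing North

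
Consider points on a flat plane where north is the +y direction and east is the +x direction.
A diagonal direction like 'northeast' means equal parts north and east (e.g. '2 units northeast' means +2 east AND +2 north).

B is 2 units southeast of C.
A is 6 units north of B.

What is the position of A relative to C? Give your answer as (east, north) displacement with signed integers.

Place C at the origin (east=0, north=0).
  B is 2 units southeast of C: delta (east=+2, north=-2); B at (east=2, north=-2).
  A is 6 units north of B: delta (east=+0, north=+6); A at (east=2, north=4).
Therefore A relative to C: (east=2, north=4).

Answer: A is at (east=2, north=4) relative to C.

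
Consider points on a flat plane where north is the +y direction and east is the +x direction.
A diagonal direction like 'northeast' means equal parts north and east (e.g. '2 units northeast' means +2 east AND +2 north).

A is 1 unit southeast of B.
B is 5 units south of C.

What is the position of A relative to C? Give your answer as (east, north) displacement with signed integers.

Answer: A is at (east=1, north=-6) relative to C.

Derivation:
Place C at the origin (east=0, north=0).
  B is 5 units south of C: delta (east=+0, north=-5); B at (east=0, north=-5).
  A is 1 unit southeast of B: delta (east=+1, north=-1); A at (east=1, north=-6).
Therefore A relative to C: (east=1, north=-6).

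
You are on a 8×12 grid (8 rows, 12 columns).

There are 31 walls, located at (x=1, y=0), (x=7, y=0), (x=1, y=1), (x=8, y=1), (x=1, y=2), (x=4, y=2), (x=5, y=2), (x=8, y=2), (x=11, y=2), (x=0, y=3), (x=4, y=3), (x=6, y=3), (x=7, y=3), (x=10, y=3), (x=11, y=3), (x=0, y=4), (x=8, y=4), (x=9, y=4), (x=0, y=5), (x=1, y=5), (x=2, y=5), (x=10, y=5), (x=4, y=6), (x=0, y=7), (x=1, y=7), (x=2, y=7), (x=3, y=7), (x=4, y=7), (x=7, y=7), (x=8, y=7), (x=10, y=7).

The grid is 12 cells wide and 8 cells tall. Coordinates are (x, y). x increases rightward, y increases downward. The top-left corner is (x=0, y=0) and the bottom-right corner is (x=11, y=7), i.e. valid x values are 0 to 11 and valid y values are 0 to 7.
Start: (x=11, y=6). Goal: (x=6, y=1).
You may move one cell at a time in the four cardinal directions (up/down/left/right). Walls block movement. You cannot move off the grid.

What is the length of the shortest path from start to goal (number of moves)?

Answer: Shortest path length: 16

Derivation:
BFS from (x=11, y=6) until reaching (x=6, y=1):
  Distance 0: (x=11, y=6)
  Distance 1: (x=11, y=5), (x=10, y=6), (x=11, y=7)
  Distance 2: (x=11, y=4), (x=9, y=6)
  Distance 3: (x=10, y=4), (x=9, y=5), (x=8, y=6), (x=9, y=7)
  Distance 4: (x=8, y=5), (x=7, y=6)
  Distance 5: (x=7, y=5), (x=6, y=6)
  Distance 6: (x=7, y=4), (x=6, y=5), (x=5, y=6), (x=6, y=7)
  Distance 7: (x=6, y=4), (x=5, y=5), (x=5, y=7)
  Distance 8: (x=5, y=4), (x=4, y=5)
  Distance 9: (x=5, y=3), (x=4, y=4), (x=3, y=5)
  Distance 10: (x=3, y=4), (x=3, y=6)
  Distance 11: (x=3, y=3), (x=2, y=4), (x=2, y=6)
  Distance 12: (x=3, y=2), (x=2, y=3), (x=1, y=4), (x=1, y=6)
  Distance 13: (x=3, y=1), (x=2, y=2), (x=1, y=3), (x=0, y=6)
  Distance 14: (x=3, y=0), (x=2, y=1), (x=4, y=1)
  Distance 15: (x=2, y=0), (x=4, y=0), (x=5, y=1)
  Distance 16: (x=5, y=0), (x=6, y=1)  <- goal reached here
One shortest path (16 moves): (x=11, y=6) -> (x=10, y=6) -> (x=9, y=6) -> (x=8, y=6) -> (x=7, y=6) -> (x=6, y=6) -> (x=5, y=6) -> (x=5, y=5) -> (x=4, y=5) -> (x=3, y=5) -> (x=3, y=4) -> (x=3, y=3) -> (x=3, y=2) -> (x=3, y=1) -> (x=4, y=1) -> (x=5, y=1) -> (x=6, y=1)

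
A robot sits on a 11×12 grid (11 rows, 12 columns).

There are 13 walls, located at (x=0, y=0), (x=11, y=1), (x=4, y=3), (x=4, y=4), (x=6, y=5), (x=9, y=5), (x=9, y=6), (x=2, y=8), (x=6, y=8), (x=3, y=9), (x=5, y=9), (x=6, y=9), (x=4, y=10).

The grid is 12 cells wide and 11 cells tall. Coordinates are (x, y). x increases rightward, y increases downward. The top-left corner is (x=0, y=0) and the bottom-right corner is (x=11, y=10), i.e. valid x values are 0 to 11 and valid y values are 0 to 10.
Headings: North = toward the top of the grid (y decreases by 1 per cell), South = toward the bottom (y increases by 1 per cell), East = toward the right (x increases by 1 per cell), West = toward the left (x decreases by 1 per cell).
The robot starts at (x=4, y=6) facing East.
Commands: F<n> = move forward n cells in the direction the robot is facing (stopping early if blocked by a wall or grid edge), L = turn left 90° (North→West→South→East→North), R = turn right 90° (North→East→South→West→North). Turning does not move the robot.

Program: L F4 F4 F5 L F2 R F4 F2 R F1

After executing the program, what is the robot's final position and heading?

Start: (x=4, y=6), facing East
  L: turn left, now facing North
  F4: move forward 1/4 (blocked), now at (x=4, y=5)
  F4: move forward 0/4 (blocked), now at (x=4, y=5)
  F5: move forward 0/5 (blocked), now at (x=4, y=5)
  L: turn left, now facing West
  F2: move forward 2, now at (x=2, y=5)
  R: turn right, now facing North
  F4: move forward 4, now at (x=2, y=1)
  F2: move forward 1/2 (blocked), now at (x=2, y=0)
  R: turn right, now facing East
  F1: move forward 1, now at (x=3, y=0)
Final: (x=3, y=0), facing East

Answer: Final position: (x=3, y=0), facing East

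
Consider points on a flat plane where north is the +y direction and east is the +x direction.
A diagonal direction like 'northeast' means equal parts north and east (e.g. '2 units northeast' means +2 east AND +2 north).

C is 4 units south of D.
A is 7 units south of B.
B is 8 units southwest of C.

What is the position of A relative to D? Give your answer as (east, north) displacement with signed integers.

Place D at the origin (east=0, north=0).
  C is 4 units south of D: delta (east=+0, north=-4); C at (east=0, north=-4).
  B is 8 units southwest of C: delta (east=-8, north=-8); B at (east=-8, north=-12).
  A is 7 units south of B: delta (east=+0, north=-7); A at (east=-8, north=-19).
Therefore A relative to D: (east=-8, north=-19).

Answer: A is at (east=-8, north=-19) relative to D.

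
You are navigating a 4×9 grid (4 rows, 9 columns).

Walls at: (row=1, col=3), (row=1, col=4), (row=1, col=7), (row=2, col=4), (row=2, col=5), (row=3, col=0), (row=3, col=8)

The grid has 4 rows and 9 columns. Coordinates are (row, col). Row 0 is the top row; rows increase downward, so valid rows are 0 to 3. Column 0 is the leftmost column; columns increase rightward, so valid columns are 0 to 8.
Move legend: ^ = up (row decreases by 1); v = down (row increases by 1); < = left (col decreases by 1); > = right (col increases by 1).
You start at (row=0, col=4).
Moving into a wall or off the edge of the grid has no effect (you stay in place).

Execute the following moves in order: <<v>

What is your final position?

Answer: Final position: (row=1, col=2)

Derivation:
Start: (row=0, col=4)
  < (left): (row=0, col=4) -> (row=0, col=3)
  < (left): (row=0, col=3) -> (row=0, col=2)
  v (down): (row=0, col=2) -> (row=1, col=2)
  > (right): blocked, stay at (row=1, col=2)
Final: (row=1, col=2)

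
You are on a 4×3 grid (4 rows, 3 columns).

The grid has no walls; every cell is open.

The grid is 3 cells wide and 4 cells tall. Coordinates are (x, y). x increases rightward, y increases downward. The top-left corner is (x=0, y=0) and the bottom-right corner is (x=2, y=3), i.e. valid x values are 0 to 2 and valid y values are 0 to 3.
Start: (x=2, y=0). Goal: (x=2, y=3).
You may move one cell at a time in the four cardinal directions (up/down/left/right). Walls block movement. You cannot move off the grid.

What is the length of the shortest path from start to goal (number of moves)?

Answer: Shortest path length: 3

Derivation:
BFS from (x=2, y=0) until reaching (x=2, y=3):
  Distance 0: (x=2, y=0)
  Distance 1: (x=1, y=0), (x=2, y=1)
  Distance 2: (x=0, y=0), (x=1, y=1), (x=2, y=2)
  Distance 3: (x=0, y=1), (x=1, y=2), (x=2, y=3)  <- goal reached here
One shortest path (3 moves): (x=2, y=0) -> (x=2, y=1) -> (x=2, y=2) -> (x=2, y=3)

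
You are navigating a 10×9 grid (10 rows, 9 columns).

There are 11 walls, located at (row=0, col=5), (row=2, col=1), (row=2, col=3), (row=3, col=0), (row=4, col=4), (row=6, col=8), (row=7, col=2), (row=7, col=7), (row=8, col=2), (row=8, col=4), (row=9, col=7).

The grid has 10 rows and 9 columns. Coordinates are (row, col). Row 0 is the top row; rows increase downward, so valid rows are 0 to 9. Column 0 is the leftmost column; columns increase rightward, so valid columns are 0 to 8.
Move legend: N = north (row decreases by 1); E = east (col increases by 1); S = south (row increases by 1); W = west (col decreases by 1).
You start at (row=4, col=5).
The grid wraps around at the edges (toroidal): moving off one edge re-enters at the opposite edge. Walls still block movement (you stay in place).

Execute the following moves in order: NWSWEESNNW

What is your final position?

Start: (row=4, col=5)
  N (north): (row=4, col=5) -> (row=3, col=5)
  W (west): (row=3, col=5) -> (row=3, col=4)
  S (south): blocked, stay at (row=3, col=4)
  W (west): (row=3, col=4) -> (row=3, col=3)
  E (east): (row=3, col=3) -> (row=3, col=4)
  E (east): (row=3, col=4) -> (row=3, col=5)
  S (south): (row=3, col=5) -> (row=4, col=5)
  N (north): (row=4, col=5) -> (row=3, col=5)
  N (north): (row=3, col=5) -> (row=2, col=5)
  W (west): (row=2, col=5) -> (row=2, col=4)
Final: (row=2, col=4)

Answer: Final position: (row=2, col=4)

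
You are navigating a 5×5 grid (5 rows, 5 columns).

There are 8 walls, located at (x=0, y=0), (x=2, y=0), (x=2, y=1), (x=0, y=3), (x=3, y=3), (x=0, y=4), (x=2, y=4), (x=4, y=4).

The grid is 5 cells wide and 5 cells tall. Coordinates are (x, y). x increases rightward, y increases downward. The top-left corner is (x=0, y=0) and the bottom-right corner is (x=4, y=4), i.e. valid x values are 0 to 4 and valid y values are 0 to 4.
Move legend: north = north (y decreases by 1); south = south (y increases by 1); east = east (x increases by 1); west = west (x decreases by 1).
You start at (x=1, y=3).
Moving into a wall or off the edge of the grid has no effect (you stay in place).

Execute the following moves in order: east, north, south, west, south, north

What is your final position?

Start: (x=1, y=3)
  east (east): (x=1, y=3) -> (x=2, y=3)
  north (north): (x=2, y=3) -> (x=2, y=2)
  south (south): (x=2, y=2) -> (x=2, y=3)
  west (west): (x=2, y=3) -> (x=1, y=3)
  south (south): (x=1, y=3) -> (x=1, y=4)
  north (north): (x=1, y=4) -> (x=1, y=3)
Final: (x=1, y=3)

Answer: Final position: (x=1, y=3)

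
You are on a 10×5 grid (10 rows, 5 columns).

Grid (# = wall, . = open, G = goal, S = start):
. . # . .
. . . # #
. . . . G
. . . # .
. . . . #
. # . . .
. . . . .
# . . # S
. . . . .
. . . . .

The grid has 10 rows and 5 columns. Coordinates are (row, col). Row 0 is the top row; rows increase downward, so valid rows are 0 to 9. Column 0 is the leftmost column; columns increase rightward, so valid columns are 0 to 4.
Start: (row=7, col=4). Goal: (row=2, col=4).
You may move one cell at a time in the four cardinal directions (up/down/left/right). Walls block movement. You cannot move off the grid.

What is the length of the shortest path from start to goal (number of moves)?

BFS from (row=7, col=4) until reaching (row=2, col=4):
  Distance 0: (row=7, col=4)
  Distance 1: (row=6, col=4), (row=8, col=4)
  Distance 2: (row=5, col=4), (row=6, col=3), (row=8, col=3), (row=9, col=4)
  Distance 3: (row=5, col=3), (row=6, col=2), (row=8, col=2), (row=9, col=3)
  Distance 4: (row=4, col=3), (row=5, col=2), (row=6, col=1), (row=7, col=2), (row=8, col=1), (row=9, col=2)
  Distance 5: (row=4, col=2), (row=6, col=0), (row=7, col=1), (row=8, col=0), (row=9, col=1)
  Distance 6: (row=3, col=2), (row=4, col=1), (row=5, col=0), (row=9, col=0)
  Distance 7: (row=2, col=2), (row=3, col=1), (row=4, col=0)
  Distance 8: (row=1, col=2), (row=2, col=1), (row=2, col=3), (row=3, col=0)
  Distance 9: (row=1, col=1), (row=2, col=0), (row=2, col=4)  <- goal reached here
One shortest path (9 moves): (row=7, col=4) -> (row=6, col=4) -> (row=6, col=3) -> (row=6, col=2) -> (row=5, col=2) -> (row=4, col=2) -> (row=3, col=2) -> (row=2, col=2) -> (row=2, col=3) -> (row=2, col=4)

Answer: Shortest path length: 9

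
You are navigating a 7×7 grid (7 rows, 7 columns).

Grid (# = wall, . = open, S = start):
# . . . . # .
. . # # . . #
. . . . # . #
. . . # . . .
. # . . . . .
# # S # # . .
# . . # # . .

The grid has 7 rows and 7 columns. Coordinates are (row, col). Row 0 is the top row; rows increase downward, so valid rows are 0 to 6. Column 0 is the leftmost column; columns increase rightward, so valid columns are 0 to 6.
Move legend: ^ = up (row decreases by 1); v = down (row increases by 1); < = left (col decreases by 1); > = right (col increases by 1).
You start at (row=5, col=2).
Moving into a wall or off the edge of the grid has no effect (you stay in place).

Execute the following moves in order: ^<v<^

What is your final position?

Start: (row=5, col=2)
  ^ (up): (row=5, col=2) -> (row=4, col=2)
  < (left): blocked, stay at (row=4, col=2)
  v (down): (row=4, col=2) -> (row=5, col=2)
  < (left): blocked, stay at (row=5, col=2)
  ^ (up): (row=5, col=2) -> (row=4, col=2)
Final: (row=4, col=2)

Answer: Final position: (row=4, col=2)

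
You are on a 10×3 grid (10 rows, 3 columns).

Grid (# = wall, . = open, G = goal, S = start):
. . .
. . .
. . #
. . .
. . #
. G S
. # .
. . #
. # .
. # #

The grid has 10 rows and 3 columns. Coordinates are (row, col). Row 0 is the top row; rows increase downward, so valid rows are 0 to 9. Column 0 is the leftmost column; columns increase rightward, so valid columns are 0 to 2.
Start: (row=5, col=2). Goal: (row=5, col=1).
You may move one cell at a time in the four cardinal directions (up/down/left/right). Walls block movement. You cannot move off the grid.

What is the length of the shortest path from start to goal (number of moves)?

Answer: Shortest path length: 1

Derivation:
BFS from (row=5, col=2) until reaching (row=5, col=1):
  Distance 0: (row=5, col=2)
  Distance 1: (row=5, col=1), (row=6, col=2)  <- goal reached here
One shortest path (1 moves): (row=5, col=2) -> (row=5, col=1)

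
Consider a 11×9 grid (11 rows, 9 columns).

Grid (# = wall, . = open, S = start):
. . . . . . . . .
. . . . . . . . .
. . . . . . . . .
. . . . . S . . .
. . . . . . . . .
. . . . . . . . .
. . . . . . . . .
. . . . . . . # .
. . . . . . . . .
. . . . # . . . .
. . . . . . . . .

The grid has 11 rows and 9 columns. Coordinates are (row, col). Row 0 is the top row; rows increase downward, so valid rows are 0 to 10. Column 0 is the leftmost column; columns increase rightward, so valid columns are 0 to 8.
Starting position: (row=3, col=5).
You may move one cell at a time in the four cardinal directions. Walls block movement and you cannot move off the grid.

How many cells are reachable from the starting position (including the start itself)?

Answer: Reachable cells: 97

Derivation:
BFS flood-fill from (row=3, col=5):
  Distance 0: (row=3, col=5)
  Distance 1: (row=2, col=5), (row=3, col=4), (row=3, col=6), (row=4, col=5)
  Distance 2: (row=1, col=5), (row=2, col=4), (row=2, col=6), (row=3, col=3), (row=3, col=7), (row=4, col=4), (row=4, col=6), (row=5, col=5)
  Distance 3: (row=0, col=5), (row=1, col=4), (row=1, col=6), (row=2, col=3), (row=2, col=7), (row=3, col=2), (row=3, col=8), (row=4, col=3), (row=4, col=7), (row=5, col=4), (row=5, col=6), (row=6, col=5)
  Distance 4: (row=0, col=4), (row=0, col=6), (row=1, col=3), (row=1, col=7), (row=2, col=2), (row=2, col=8), (row=3, col=1), (row=4, col=2), (row=4, col=8), (row=5, col=3), (row=5, col=7), (row=6, col=4), (row=6, col=6), (row=7, col=5)
  Distance 5: (row=0, col=3), (row=0, col=7), (row=1, col=2), (row=1, col=8), (row=2, col=1), (row=3, col=0), (row=4, col=1), (row=5, col=2), (row=5, col=8), (row=6, col=3), (row=6, col=7), (row=7, col=4), (row=7, col=6), (row=8, col=5)
  Distance 6: (row=0, col=2), (row=0, col=8), (row=1, col=1), (row=2, col=0), (row=4, col=0), (row=5, col=1), (row=6, col=2), (row=6, col=8), (row=7, col=3), (row=8, col=4), (row=8, col=6), (row=9, col=5)
  Distance 7: (row=0, col=1), (row=1, col=0), (row=5, col=0), (row=6, col=1), (row=7, col=2), (row=7, col=8), (row=8, col=3), (row=8, col=7), (row=9, col=6), (row=10, col=5)
  Distance 8: (row=0, col=0), (row=6, col=0), (row=7, col=1), (row=8, col=2), (row=8, col=8), (row=9, col=3), (row=9, col=7), (row=10, col=4), (row=10, col=6)
  Distance 9: (row=7, col=0), (row=8, col=1), (row=9, col=2), (row=9, col=8), (row=10, col=3), (row=10, col=7)
  Distance 10: (row=8, col=0), (row=9, col=1), (row=10, col=2), (row=10, col=8)
  Distance 11: (row=9, col=0), (row=10, col=1)
  Distance 12: (row=10, col=0)
Total reachable: 97 (grid has 97 open cells total)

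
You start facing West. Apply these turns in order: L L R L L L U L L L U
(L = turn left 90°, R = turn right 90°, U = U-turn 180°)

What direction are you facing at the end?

Answer: Final heading: North

Derivation:
Start: West
  L (left (90° counter-clockwise)) -> South
  L (left (90° counter-clockwise)) -> East
  R (right (90° clockwise)) -> South
  L (left (90° counter-clockwise)) -> East
  L (left (90° counter-clockwise)) -> North
  L (left (90° counter-clockwise)) -> West
  U (U-turn (180°)) -> East
  L (left (90° counter-clockwise)) -> North
  L (left (90° counter-clockwise)) -> West
  L (left (90° counter-clockwise)) -> South
  U (U-turn (180°)) -> North
Final: North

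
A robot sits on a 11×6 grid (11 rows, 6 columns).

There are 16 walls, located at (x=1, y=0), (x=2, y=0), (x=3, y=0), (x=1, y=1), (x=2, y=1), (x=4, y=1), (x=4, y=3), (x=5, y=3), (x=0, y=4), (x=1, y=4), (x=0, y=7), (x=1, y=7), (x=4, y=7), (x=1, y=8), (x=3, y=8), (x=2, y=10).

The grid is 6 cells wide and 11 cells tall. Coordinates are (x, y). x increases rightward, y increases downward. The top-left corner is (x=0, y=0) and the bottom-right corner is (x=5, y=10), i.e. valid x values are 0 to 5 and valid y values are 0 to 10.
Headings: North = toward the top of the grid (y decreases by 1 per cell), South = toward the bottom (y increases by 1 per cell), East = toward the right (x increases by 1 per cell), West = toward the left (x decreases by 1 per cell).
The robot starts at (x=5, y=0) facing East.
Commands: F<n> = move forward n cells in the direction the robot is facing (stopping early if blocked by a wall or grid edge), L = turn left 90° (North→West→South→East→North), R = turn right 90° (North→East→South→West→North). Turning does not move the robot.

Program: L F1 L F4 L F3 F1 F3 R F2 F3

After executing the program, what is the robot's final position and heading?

Answer: Final position: (x=4, y=0), facing West

Derivation:
Start: (x=5, y=0), facing East
  L: turn left, now facing North
  F1: move forward 0/1 (blocked), now at (x=5, y=0)
  L: turn left, now facing West
  F4: move forward 1/4 (blocked), now at (x=4, y=0)
  L: turn left, now facing South
  F3: move forward 0/3 (blocked), now at (x=4, y=0)
  F1: move forward 0/1 (blocked), now at (x=4, y=0)
  F3: move forward 0/3 (blocked), now at (x=4, y=0)
  R: turn right, now facing West
  F2: move forward 0/2 (blocked), now at (x=4, y=0)
  F3: move forward 0/3 (blocked), now at (x=4, y=0)
Final: (x=4, y=0), facing West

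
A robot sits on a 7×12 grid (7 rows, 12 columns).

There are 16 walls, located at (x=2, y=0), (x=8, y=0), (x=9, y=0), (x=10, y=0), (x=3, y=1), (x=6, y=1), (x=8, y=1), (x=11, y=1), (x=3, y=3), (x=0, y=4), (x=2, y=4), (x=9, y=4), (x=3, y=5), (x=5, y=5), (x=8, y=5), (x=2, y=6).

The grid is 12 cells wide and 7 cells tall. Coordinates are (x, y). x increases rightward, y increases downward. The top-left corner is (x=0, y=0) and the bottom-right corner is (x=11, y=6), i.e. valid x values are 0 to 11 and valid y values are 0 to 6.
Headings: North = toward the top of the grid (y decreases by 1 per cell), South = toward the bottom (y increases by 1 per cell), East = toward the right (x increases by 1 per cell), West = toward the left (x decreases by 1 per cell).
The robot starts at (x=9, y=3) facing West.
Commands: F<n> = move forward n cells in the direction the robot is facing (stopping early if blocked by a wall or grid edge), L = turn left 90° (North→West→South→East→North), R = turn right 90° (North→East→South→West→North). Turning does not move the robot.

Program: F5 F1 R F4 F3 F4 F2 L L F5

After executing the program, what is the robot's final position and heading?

Answer: Final position: (x=4, y=5), facing South

Derivation:
Start: (x=9, y=3), facing West
  F5: move forward 5, now at (x=4, y=3)
  F1: move forward 0/1 (blocked), now at (x=4, y=3)
  R: turn right, now facing North
  F4: move forward 3/4 (blocked), now at (x=4, y=0)
  F3: move forward 0/3 (blocked), now at (x=4, y=0)
  F4: move forward 0/4 (blocked), now at (x=4, y=0)
  F2: move forward 0/2 (blocked), now at (x=4, y=0)
  L: turn left, now facing West
  L: turn left, now facing South
  F5: move forward 5, now at (x=4, y=5)
Final: (x=4, y=5), facing South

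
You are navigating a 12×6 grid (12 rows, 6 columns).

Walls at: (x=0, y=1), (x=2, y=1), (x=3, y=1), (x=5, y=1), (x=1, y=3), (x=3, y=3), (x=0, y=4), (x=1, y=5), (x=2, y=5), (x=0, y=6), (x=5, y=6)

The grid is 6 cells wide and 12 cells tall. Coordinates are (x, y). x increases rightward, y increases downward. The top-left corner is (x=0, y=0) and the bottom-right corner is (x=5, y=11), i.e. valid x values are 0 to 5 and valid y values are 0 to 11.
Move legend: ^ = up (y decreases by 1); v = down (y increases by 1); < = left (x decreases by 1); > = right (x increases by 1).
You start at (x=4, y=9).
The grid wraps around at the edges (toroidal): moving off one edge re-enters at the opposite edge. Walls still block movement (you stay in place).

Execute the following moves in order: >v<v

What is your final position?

Answer: Final position: (x=4, y=11)

Derivation:
Start: (x=4, y=9)
  > (right): (x=4, y=9) -> (x=5, y=9)
  v (down): (x=5, y=9) -> (x=5, y=10)
  < (left): (x=5, y=10) -> (x=4, y=10)
  v (down): (x=4, y=10) -> (x=4, y=11)
Final: (x=4, y=11)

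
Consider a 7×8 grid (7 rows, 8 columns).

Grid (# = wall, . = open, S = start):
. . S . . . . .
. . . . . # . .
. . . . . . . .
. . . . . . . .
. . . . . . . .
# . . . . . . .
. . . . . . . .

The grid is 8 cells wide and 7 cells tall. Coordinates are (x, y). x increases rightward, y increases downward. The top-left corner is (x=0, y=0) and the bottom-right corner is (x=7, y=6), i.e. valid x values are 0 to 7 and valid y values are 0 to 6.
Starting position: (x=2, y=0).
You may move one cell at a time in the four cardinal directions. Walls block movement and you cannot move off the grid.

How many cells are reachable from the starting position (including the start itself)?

BFS flood-fill from (x=2, y=0):
  Distance 0: (x=2, y=0)
  Distance 1: (x=1, y=0), (x=3, y=0), (x=2, y=1)
  Distance 2: (x=0, y=0), (x=4, y=0), (x=1, y=1), (x=3, y=1), (x=2, y=2)
  Distance 3: (x=5, y=0), (x=0, y=1), (x=4, y=1), (x=1, y=2), (x=3, y=2), (x=2, y=3)
  Distance 4: (x=6, y=0), (x=0, y=2), (x=4, y=2), (x=1, y=3), (x=3, y=3), (x=2, y=4)
  Distance 5: (x=7, y=0), (x=6, y=1), (x=5, y=2), (x=0, y=3), (x=4, y=3), (x=1, y=4), (x=3, y=4), (x=2, y=5)
  Distance 6: (x=7, y=1), (x=6, y=2), (x=5, y=3), (x=0, y=4), (x=4, y=4), (x=1, y=5), (x=3, y=5), (x=2, y=6)
  Distance 7: (x=7, y=2), (x=6, y=3), (x=5, y=4), (x=4, y=5), (x=1, y=6), (x=3, y=6)
  Distance 8: (x=7, y=3), (x=6, y=4), (x=5, y=5), (x=0, y=6), (x=4, y=6)
  Distance 9: (x=7, y=4), (x=6, y=5), (x=5, y=6)
  Distance 10: (x=7, y=5), (x=6, y=6)
  Distance 11: (x=7, y=6)
Total reachable: 54 (grid has 54 open cells total)

Answer: Reachable cells: 54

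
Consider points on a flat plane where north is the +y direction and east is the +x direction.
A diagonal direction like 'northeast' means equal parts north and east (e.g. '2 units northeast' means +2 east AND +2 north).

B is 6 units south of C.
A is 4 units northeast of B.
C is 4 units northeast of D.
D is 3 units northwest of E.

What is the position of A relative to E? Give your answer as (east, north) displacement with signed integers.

Place E at the origin (east=0, north=0).
  D is 3 units northwest of E: delta (east=-3, north=+3); D at (east=-3, north=3).
  C is 4 units northeast of D: delta (east=+4, north=+4); C at (east=1, north=7).
  B is 6 units south of C: delta (east=+0, north=-6); B at (east=1, north=1).
  A is 4 units northeast of B: delta (east=+4, north=+4); A at (east=5, north=5).
Therefore A relative to E: (east=5, north=5).

Answer: A is at (east=5, north=5) relative to E.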